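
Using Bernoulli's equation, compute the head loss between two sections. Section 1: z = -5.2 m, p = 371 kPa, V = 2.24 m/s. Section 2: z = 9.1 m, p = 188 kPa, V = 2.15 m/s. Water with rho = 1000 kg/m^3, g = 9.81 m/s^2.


Total head at each section: H = z + p/(rho*g) + V^2/(2g).
H1 = -5.2 + 371*1000/(1000*9.81) + 2.24^2/(2*9.81)
   = -5.2 + 37.819 + 0.2557
   = 32.874 m.
H2 = 9.1 + 188*1000/(1000*9.81) + 2.15^2/(2*9.81)
   = 9.1 + 19.164 + 0.2356
   = 28.5 m.
h_L = H1 - H2 = 32.874 - 28.5 = 4.375 m.

4.375


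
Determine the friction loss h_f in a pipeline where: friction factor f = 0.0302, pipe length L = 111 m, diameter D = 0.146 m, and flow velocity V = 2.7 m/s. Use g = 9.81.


Darcy-Weisbach equation: h_f = f * (L/D) * V^2/(2g).
f * L/D = 0.0302 * 111/0.146 = 22.9603.
V^2/(2g) = 2.7^2 / (2*9.81) = 7.29 / 19.62 = 0.3716 m.
h_f = 22.9603 * 0.3716 = 8.531 m.

8.531


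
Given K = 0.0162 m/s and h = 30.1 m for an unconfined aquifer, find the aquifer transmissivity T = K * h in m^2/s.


Transmissivity is defined as T = K * h.
T = 0.0162 * 30.1
  = 0.4876 m^2/s.

0.4876


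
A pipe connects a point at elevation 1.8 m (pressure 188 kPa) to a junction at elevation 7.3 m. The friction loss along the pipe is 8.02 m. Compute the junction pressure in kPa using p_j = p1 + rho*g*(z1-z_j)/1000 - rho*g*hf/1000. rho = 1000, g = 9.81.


Junction pressure: p_j = p1 + rho*g*(z1 - z_j)/1000 - rho*g*hf/1000.
Elevation term = 1000*9.81*(1.8 - 7.3)/1000 = -53.955 kPa.
Friction term = 1000*9.81*8.02/1000 = 78.676 kPa.
p_j = 188 + -53.955 - 78.676 = 55.37 kPa.

55.37


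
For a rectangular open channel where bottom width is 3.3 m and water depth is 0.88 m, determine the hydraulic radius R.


For a rectangular section:
Flow area A = b * y = 3.3 * 0.88 = 2.9 m^2.
Wetted perimeter P = b + 2y = 3.3 + 2*0.88 = 5.06 m.
Hydraulic radius R = A/P = 2.9 / 5.06 = 0.5739 m.

0.5739


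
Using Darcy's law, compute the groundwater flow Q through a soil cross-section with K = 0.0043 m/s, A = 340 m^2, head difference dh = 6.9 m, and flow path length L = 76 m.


Darcy's law: Q = K * A * i, where i = dh/L.
Hydraulic gradient i = 6.9 / 76 = 0.090789.
Q = 0.0043 * 340 * 0.090789
  = 0.1327 m^3/s.

0.1327


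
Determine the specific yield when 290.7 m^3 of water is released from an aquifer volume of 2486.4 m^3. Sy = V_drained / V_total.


Specific yield Sy = Volume drained / Total volume.
Sy = 290.7 / 2486.4
   = 0.1169.

0.1169


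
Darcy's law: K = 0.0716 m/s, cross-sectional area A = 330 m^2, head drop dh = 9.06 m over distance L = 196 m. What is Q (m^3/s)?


Darcy's law: Q = K * A * i, where i = dh/L.
Hydraulic gradient i = 9.06 / 196 = 0.046224.
Q = 0.0716 * 330 * 0.046224
  = 1.0922 m^3/s.

1.0922


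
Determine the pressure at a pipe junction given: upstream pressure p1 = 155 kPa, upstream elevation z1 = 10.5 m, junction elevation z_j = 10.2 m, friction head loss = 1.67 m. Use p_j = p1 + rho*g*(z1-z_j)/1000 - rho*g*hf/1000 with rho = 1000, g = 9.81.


Junction pressure: p_j = p1 + rho*g*(z1 - z_j)/1000 - rho*g*hf/1000.
Elevation term = 1000*9.81*(10.5 - 10.2)/1000 = 2.943 kPa.
Friction term = 1000*9.81*1.67/1000 = 16.383 kPa.
p_j = 155 + 2.943 - 16.383 = 141.56 kPa.

141.56


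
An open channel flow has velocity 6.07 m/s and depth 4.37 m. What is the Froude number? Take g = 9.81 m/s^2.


The Froude number is defined as Fr = V / sqrt(g*y).
g*y = 9.81 * 4.37 = 42.8697.
sqrt(g*y) = sqrt(42.8697) = 6.5475.
Fr = 6.07 / 6.5475 = 0.9271.

0.9271


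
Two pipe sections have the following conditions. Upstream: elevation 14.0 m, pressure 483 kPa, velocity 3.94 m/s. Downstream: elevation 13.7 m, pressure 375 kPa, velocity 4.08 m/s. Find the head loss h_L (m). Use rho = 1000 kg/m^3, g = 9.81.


Total head at each section: H = z + p/(rho*g) + V^2/(2g).
H1 = 14.0 + 483*1000/(1000*9.81) + 3.94^2/(2*9.81)
   = 14.0 + 49.235 + 0.7912
   = 64.027 m.
H2 = 13.7 + 375*1000/(1000*9.81) + 4.08^2/(2*9.81)
   = 13.7 + 38.226 + 0.8484
   = 52.775 m.
h_L = H1 - H2 = 64.027 - 52.775 = 11.252 m.

11.252


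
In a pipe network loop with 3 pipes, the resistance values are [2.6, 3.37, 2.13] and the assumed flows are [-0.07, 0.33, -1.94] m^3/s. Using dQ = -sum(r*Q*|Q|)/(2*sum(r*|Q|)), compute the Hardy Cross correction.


Numerator terms (r*Q*|Q|): 2.6*-0.07*|-0.07| = -0.0127; 3.37*0.33*|0.33| = 0.367; 2.13*-1.94*|-1.94| = -8.0165.
Sum of numerator = -7.6622.
Denominator terms (r*|Q|): 2.6*|-0.07| = 0.182; 3.37*|0.33| = 1.1121; 2.13*|-1.94| = 4.1322.
2 * sum of denominator = 2 * 5.4263 = 10.8526.
dQ = --7.6622 / 10.8526 = 0.706 m^3/s.

0.706


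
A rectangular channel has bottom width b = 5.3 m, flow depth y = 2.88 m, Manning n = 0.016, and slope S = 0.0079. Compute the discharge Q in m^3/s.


For a rectangular channel, the cross-sectional area A = b * y = 5.3 * 2.88 = 15.26 m^2.
The wetted perimeter P = b + 2y = 5.3 + 2*2.88 = 11.06 m.
Hydraulic radius R = A/P = 15.26/11.06 = 1.3801 m.
Velocity V = (1/n)*R^(2/3)*S^(1/2) = (1/0.016)*1.3801^(2/3)*0.0079^(1/2) = 6.886 m/s.
Discharge Q = A * V = 15.26 * 6.886 = 105.108 m^3/s.

105.108


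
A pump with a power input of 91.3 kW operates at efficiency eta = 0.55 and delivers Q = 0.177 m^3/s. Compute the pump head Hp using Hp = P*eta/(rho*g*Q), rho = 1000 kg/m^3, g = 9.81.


Pump head formula: Hp = P * eta / (rho * g * Q).
Numerator: P * eta = 91.3 * 1000 * 0.55 = 50215.0 W.
Denominator: rho * g * Q = 1000 * 9.81 * 0.177 = 1736.37.
Hp = 50215.0 / 1736.37 = 28.92 m.

28.92


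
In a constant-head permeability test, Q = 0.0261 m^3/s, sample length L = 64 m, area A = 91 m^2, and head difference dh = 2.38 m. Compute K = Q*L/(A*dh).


From K = Q*L / (A*dh):
Numerator: Q*L = 0.0261 * 64 = 1.6704.
Denominator: A*dh = 91 * 2.38 = 216.58.
K = 1.6704 / 216.58 = 0.007713 m/s.

0.007713


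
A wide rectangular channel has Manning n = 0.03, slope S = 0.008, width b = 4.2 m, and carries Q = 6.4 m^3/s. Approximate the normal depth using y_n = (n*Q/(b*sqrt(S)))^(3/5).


We use the wide-channel approximation y_n = (n*Q/(b*sqrt(S)))^(3/5).
sqrt(S) = sqrt(0.008) = 0.089443.
Numerator: n*Q = 0.03 * 6.4 = 0.192.
Denominator: b*sqrt(S) = 4.2 * 0.089443 = 0.375661.
arg = 0.5111.
y_n = 0.5111^(3/5) = 0.6685 m.

0.6685


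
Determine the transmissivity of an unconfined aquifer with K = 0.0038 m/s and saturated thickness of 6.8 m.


Transmissivity is defined as T = K * h.
T = 0.0038 * 6.8
  = 0.0258 m^2/s.

0.0258


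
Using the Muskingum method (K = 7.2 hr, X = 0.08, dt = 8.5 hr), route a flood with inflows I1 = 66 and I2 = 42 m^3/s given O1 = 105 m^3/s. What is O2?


Muskingum coefficients:
denom = 2*K*(1-X) + dt = 2*7.2*(1-0.08) + 8.5 = 21.748.
C0 = (dt - 2*K*X)/denom = (8.5 - 2*7.2*0.08)/21.748 = 0.3379.
C1 = (dt + 2*K*X)/denom = (8.5 + 2*7.2*0.08)/21.748 = 0.4438.
C2 = (2*K*(1-X) - dt)/denom = 0.2183.
O2 = C0*I2 + C1*I1 + C2*O1
   = 0.3379*42 + 0.4438*66 + 0.2183*105
   = 66.41 m^3/s.

66.41


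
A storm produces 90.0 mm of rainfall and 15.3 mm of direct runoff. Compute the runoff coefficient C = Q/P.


The runoff coefficient C = runoff depth / rainfall depth.
C = 15.3 / 90.0
  = 0.17.

0.17


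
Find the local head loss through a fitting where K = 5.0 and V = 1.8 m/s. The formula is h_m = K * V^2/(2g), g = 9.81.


Minor loss formula: h_m = K * V^2/(2g).
V^2 = 1.8^2 = 3.24.
V^2/(2g) = 3.24 / 19.62 = 0.1651 m.
h_m = 5.0 * 0.1651 = 0.8257 m.

0.8257


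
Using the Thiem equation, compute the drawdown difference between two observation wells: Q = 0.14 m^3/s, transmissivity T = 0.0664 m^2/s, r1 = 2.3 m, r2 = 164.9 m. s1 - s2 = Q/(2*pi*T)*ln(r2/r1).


Thiem equation: s1 - s2 = Q/(2*pi*T) * ln(r2/r1).
ln(r2/r1) = ln(164.9/2.3) = 4.2724.
Q/(2*pi*T) = 0.14 / (2*pi*0.0664) = 0.14 / 0.4172 = 0.3356.
s1 - s2 = 0.3356 * 4.2724 = 1.4337 m.

1.4337


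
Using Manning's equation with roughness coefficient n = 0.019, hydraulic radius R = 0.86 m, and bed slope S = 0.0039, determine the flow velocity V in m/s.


Manning's equation gives V = (1/n) * R^(2/3) * S^(1/2).
First, compute R^(2/3) = 0.86^(2/3) = 0.9043.
Next, S^(1/2) = 0.0039^(1/2) = 0.06245.
Then 1/n = 1/0.019 = 52.63.
V = 52.63 * 0.9043 * 0.06245 = 2.9724 m/s.

2.9724


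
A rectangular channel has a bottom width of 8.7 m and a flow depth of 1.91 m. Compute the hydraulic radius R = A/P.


For a rectangular section:
Flow area A = b * y = 8.7 * 1.91 = 16.62 m^2.
Wetted perimeter P = b + 2y = 8.7 + 2*1.91 = 12.52 m.
Hydraulic radius R = A/P = 16.62 / 12.52 = 1.3272 m.

1.3272


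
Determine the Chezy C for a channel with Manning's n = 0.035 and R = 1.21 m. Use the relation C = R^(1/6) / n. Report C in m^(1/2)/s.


The Chezy coefficient relates to Manning's n through C = R^(1/6) / n.
R^(1/6) = 1.21^(1/6) = 1.03228.
C = 1.03228 / 0.035 = 29.49 m^(1/2)/s.

29.49


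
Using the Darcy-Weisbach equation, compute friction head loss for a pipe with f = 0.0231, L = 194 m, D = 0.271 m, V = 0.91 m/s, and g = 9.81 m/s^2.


Darcy-Weisbach equation: h_f = f * (L/D) * V^2/(2g).
f * L/D = 0.0231 * 194/0.271 = 16.5365.
V^2/(2g) = 0.91^2 / (2*9.81) = 0.8281 / 19.62 = 0.0422 m.
h_f = 16.5365 * 0.0422 = 0.698 m.

0.698


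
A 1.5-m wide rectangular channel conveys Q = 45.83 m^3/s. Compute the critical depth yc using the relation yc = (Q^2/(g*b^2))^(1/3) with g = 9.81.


Using yc = (Q^2 / (g * b^2))^(1/3):
Q^2 = 45.83^2 = 2100.39.
g * b^2 = 9.81 * 1.5^2 = 9.81 * 2.25 = 22.07.
Q^2 / (g*b^2) = 2100.39 / 22.07 = 95.1695.
yc = 95.1695^(1/3) = 4.5654 m.

4.5654


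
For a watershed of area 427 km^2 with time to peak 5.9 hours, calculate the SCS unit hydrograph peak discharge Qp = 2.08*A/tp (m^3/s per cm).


SCS formula: Qp = 2.08 * A / tp.
Qp = 2.08 * 427 / 5.9
   = 888.16 / 5.9
   = 150.54 m^3/s per cm.

150.54


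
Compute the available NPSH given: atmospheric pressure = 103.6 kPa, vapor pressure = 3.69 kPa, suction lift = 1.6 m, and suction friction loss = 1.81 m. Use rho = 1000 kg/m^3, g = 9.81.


NPSHa = p_atm/(rho*g) - z_s - hf_s - p_vap/(rho*g).
p_atm/(rho*g) = 103.6*1000 / (1000*9.81) = 10.561 m.
p_vap/(rho*g) = 3.69*1000 / (1000*9.81) = 0.376 m.
NPSHa = 10.561 - 1.6 - 1.81 - 0.376
      = 6.77 m.

6.77


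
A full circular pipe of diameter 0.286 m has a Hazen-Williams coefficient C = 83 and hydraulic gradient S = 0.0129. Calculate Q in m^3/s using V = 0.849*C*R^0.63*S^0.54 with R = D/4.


For a full circular pipe, R = D/4 = 0.286/4 = 0.0715 m.
V = 0.849 * 83 * 0.0715^0.63 * 0.0129^0.54
  = 0.849 * 83 * 0.189764 * 0.095437
  = 1.2762 m/s.
Pipe area A = pi*D^2/4 = pi*0.286^2/4 = 0.0642 m^2.
Q = A * V = 0.0642 * 1.2762 = 0.082 m^3/s.

0.082


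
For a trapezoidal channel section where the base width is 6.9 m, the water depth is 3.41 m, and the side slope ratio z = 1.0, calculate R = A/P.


For a trapezoidal section with side slope z:
A = (b + z*y)*y = (6.9 + 1.0*3.41)*3.41 = 35.157 m^2.
P = b + 2*y*sqrt(1 + z^2) = 6.9 + 2*3.41*sqrt(1 + 1.0^2) = 16.545 m.
R = A/P = 35.157 / 16.545 = 2.1249 m.

2.1249


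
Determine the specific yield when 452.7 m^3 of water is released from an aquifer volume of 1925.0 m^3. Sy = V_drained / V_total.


Specific yield Sy = Volume drained / Total volume.
Sy = 452.7 / 1925.0
   = 0.2352.

0.2352


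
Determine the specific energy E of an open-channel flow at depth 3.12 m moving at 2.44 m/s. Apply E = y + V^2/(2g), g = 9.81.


Specific energy E = y + V^2/(2g).
Velocity head = V^2/(2g) = 2.44^2 / (2*9.81) = 5.9536 / 19.62 = 0.3034 m.
E = 3.12 + 0.3034 = 3.4234 m.

3.4234


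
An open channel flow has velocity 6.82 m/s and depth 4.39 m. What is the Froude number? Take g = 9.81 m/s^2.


The Froude number is defined as Fr = V / sqrt(g*y).
g*y = 9.81 * 4.39 = 43.0659.
sqrt(g*y) = sqrt(43.0659) = 6.5625.
Fr = 6.82 / 6.5625 = 1.0392.

1.0392


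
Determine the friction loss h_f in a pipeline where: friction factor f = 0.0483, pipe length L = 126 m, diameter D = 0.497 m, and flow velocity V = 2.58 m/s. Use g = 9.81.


Darcy-Weisbach equation: h_f = f * (L/D) * V^2/(2g).
f * L/D = 0.0483 * 126/0.497 = 12.2451.
V^2/(2g) = 2.58^2 / (2*9.81) = 6.6564 / 19.62 = 0.3393 m.
h_f = 12.2451 * 0.3393 = 4.154 m.

4.154


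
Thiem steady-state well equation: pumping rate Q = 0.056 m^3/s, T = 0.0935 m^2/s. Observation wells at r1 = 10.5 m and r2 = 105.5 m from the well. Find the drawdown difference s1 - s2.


Thiem equation: s1 - s2 = Q/(2*pi*T) * ln(r2/r1).
ln(r2/r1) = ln(105.5/10.5) = 2.3073.
Q/(2*pi*T) = 0.056 / (2*pi*0.0935) = 0.056 / 0.5875 = 0.0953.
s1 - s2 = 0.0953 * 2.3073 = 0.2199 m.

0.2199


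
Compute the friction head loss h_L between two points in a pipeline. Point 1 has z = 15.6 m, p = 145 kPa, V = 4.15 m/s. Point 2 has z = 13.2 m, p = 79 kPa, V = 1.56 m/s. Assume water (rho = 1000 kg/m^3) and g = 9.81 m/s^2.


Total head at each section: H = z + p/(rho*g) + V^2/(2g).
H1 = 15.6 + 145*1000/(1000*9.81) + 4.15^2/(2*9.81)
   = 15.6 + 14.781 + 0.8778
   = 31.259 m.
H2 = 13.2 + 79*1000/(1000*9.81) + 1.56^2/(2*9.81)
   = 13.2 + 8.053 + 0.124
   = 21.377 m.
h_L = H1 - H2 = 31.259 - 21.377 = 9.882 m.

9.882


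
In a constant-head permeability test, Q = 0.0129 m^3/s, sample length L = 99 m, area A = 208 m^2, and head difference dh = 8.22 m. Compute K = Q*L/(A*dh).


From K = Q*L / (A*dh):
Numerator: Q*L = 0.0129 * 99 = 1.2771.
Denominator: A*dh = 208 * 8.22 = 1709.76.
K = 1.2771 / 1709.76 = 0.000747 m/s.

0.000747


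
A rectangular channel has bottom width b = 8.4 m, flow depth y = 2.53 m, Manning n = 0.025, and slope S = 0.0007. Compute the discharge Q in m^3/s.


For a rectangular channel, the cross-sectional area A = b * y = 8.4 * 2.53 = 21.25 m^2.
The wetted perimeter P = b + 2y = 8.4 + 2*2.53 = 13.46 m.
Hydraulic radius R = A/P = 21.25/13.46 = 1.5789 m.
Velocity V = (1/n)*R^(2/3)*S^(1/2) = (1/0.025)*1.5789^(2/3)*0.0007^(1/2) = 1.435 m/s.
Discharge Q = A * V = 21.25 * 1.435 = 30.496 m^3/s.

30.496


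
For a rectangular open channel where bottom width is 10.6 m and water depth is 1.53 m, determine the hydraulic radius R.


For a rectangular section:
Flow area A = b * y = 10.6 * 1.53 = 16.22 m^2.
Wetted perimeter P = b + 2y = 10.6 + 2*1.53 = 13.66 m.
Hydraulic radius R = A/P = 16.22 / 13.66 = 1.1873 m.

1.1873


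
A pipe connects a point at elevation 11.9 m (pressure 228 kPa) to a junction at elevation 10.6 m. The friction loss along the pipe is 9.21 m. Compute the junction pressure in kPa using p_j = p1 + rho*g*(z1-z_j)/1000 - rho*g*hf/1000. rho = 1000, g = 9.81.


Junction pressure: p_j = p1 + rho*g*(z1 - z_j)/1000 - rho*g*hf/1000.
Elevation term = 1000*9.81*(11.9 - 10.6)/1000 = 12.753 kPa.
Friction term = 1000*9.81*9.21/1000 = 90.35 kPa.
p_j = 228 + 12.753 - 90.35 = 150.4 kPa.

150.4


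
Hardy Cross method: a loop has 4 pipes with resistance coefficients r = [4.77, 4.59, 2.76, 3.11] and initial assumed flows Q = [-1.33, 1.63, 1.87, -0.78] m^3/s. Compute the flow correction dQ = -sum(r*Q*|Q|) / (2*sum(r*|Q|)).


Numerator terms (r*Q*|Q|): 4.77*-1.33*|-1.33| = -8.4377; 4.59*1.63*|1.63| = 12.1952; 2.76*1.87*|1.87| = 9.6514; 3.11*-0.78*|-0.78| = -1.8921.
Sum of numerator = 11.5168.
Denominator terms (r*|Q|): 4.77*|-1.33| = 6.3441; 4.59*|1.63| = 7.4817; 2.76*|1.87| = 5.1612; 3.11*|-0.78| = 2.4258.
2 * sum of denominator = 2 * 21.4128 = 42.8256.
dQ = -11.5168 / 42.8256 = -0.2689 m^3/s.

-0.2689


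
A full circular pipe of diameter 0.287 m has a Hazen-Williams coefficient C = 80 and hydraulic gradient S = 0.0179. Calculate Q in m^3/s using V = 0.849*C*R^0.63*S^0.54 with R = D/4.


For a full circular pipe, R = D/4 = 0.287/4 = 0.0717 m.
V = 0.849 * 80 * 0.0717^0.63 * 0.0179^0.54
  = 0.849 * 80 * 0.190181 * 0.113904
  = 1.4713 m/s.
Pipe area A = pi*D^2/4 = pi*0.287^2/4 = 0.0647 m^2.
Q = A * V = 0.0647 * 1.4713 = 0.0952 m^3/s.

0.0952


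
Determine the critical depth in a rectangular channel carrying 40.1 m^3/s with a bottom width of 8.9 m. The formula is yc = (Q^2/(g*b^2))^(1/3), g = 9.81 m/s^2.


Using yc = (Q^2 / (g * b^2))^(1/3):
Q^2 = 40.1^2 = 1608.01.
g * b^2 = 9.81 * 8.9^2 = 9.81 * 79.21 = 777.05.
Q^2 / (g*b^2) = 1608.01 / 777.05 = 2.0694.
yc = 2.0694^(1/3) = 1.2743 m.

1.2743


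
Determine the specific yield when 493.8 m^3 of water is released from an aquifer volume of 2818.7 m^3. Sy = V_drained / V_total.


Specific yield Sy = Volume drained / Total volume.
Sy = 493.8 / 2818.7
   = 0.1752.

0.1752


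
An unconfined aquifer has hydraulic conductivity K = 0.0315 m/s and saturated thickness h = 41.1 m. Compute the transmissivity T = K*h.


Transmissivity is defined as T = K * h.
T = 0.0315 * 41.1
  = 1.2947 m^2/s.

1.2947


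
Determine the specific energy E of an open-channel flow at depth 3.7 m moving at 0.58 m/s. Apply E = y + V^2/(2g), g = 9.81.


Specific energy E = y + V^2/(2g).
Velocity head = V^2/(2g) = 0.58^2 / (2*9.81) = 0.3364 / 19.62 = 0.0171 m.
E = 3.7 + 0.0171 = 3.7171 m.

3.7171


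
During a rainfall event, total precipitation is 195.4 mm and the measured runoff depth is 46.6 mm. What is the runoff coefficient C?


The runoff coefficient C = runoff depth / rainfall depth.
C = 46.6 / 195.4
  = 0.2385.

0.2385


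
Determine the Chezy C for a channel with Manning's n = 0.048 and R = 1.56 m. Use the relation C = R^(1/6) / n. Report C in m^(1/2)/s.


The Chezy coefficient relates to Manning's n through C = R^(1/6) / n.
R^(1/6) = 1.56^(1/6) = 1.07693.
C = 1.07693 / 0.048 = 22.44 m^(1/2)/s.

22.44


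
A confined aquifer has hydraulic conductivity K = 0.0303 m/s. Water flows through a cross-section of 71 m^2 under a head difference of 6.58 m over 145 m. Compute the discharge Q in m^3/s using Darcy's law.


Darcy's law: Q = K * A * i, where i = dh/L.
Hydraulic gradient i = 6.58 / 145 = 0.045379.
Q = 0.0303 * 71 * 0.045379
  = 0.0976 m^3/s.

0.0976


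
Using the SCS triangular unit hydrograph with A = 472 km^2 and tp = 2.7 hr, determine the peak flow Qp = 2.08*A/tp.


SCS formula: Qp = 2.08 * A / tp.
Qp = 2.08 * 472 / 2.7
   = 981.76 / 2.7
   = 363.61 m^3/s per cm.

363.61


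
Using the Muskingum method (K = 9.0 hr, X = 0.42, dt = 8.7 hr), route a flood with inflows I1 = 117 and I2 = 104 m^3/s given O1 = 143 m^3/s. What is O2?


Muskingum coefficients:
denom = 2*K*(1-X) + dt = 2*9.0*(1-0.42) + 8.7 = 19.14.
C0 = (dt - 2*K*X)/denom = (8.7 - 2*9.0*0.42)/19.14 = 0.0596.
C1 = (dt + 2*K*X)/denom = (8.7 + 2*9.0*0.42)/19.14 = 0.8495.
C2 = (2*K*(1-X) - dt)/denom = 0.0909.
O2 = C0*I2 + C1*I1 + C2*O1
   = 0.0596*104 + 0.8495*117 + 0.0909*143
   = 118.59 m^3/s.

118.59


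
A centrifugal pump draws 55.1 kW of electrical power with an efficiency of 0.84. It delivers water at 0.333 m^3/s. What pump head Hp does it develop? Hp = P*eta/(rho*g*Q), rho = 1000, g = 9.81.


Pump head formula: Hp = P * eta / (rho * g * Q).
Numerator: P * eta = 55.1 * 1000 * 0.84 = 46284.0 W.
Denominator: rho * g * Q = 1000 * 9.81 * 0.333 = 3266.73.
Hp = 46284.0 / 3266.73 = 14.17 m.

14.17


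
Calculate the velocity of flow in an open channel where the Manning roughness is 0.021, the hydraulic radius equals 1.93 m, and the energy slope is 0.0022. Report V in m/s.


Manning's equation gives V = (1/n) * R^(2/3) * S^(1/2).
First, compute R^(2/3) = 1.93^(2/3) = 1.5501.
Next, S^(1/2) = 0.0022^(1/2) = 0.046904.
Then 1/n = 1/0.021 = 47.62.
V = 47.62 * 1.5501 * 0.046904 = 3.4623 m/s.

3.4623


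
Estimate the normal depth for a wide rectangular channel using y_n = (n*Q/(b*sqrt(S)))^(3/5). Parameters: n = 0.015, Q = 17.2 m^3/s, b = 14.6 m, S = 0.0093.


We use the wide-channel approximation y_n = (n*Q/(b*sqrt(S)))^(3/5).
sqrt(S) = sqrt(0.0093) = 0.096437.
Numerator: n*Q = 0.015 * 17.2 = 0.258.
Denominator: b*sqrt(S) = 14.6 * 0.096437 = 1.40798.
arg = 0.1832.
y_n = 0.1832^(3/5) = 0.3613 m.

0.3613


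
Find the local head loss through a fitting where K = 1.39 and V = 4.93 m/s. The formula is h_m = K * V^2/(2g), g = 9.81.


Minor loss formula: h_m = K * V^2/(2g).
V^2 = 4.93^2 = 24.3049.
V^2/(2g) = 24.3049 / 19.62 = 1.2388 m.
h_m = 1.39 * 1.2388 = 1.7219 m.

1.7219


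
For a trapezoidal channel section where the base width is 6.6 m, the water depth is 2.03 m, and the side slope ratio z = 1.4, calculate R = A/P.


For a trapezoidal section with side slope z:
A = (b + z*y)*y = (6.6 + 1.4*2.03)*2.03 = 19.167 m^2.
P = b + 2*y*sqrt(1 + z^2) = 6.6 + 2*2.03*sqrt(1 + 1.4^2) = 13.585 m.
R = A/P = 19.167 / 13.585 = 1.4109 m.

1.4109


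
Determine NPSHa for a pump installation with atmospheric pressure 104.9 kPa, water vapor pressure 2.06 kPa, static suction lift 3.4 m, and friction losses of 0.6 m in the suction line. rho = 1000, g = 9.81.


NPSHa = p_atm/(rho*g) - z_s - hf_s - p_vap/(rho*g).
p_atm/(rho*g) = 104.9*1000 / (1000*9.81) = 10.693 m.
p_vap/(rho*g) = 2.06*1000 / (1000*9.81) = 0.21 m.
NPSHa = 10.693 - 3.4 - 0.6 - 0.21
      = 6.48 m.

6.48


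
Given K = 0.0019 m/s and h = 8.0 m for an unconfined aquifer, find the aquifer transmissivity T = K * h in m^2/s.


Transmissivity is defined as T = K * h.
T = 0.0019 * 8.0
  = 0.0152 m^2/s.

0.0152


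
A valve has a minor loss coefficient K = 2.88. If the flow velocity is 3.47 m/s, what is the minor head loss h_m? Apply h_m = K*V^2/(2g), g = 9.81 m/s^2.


Minor loss formula: h_m = K * V^2/(2g).
V^2 = 3.47^2 = 12.0409.
V^2/(2g) = 12.0409 / 19.62 = 0.6137 m.
h_m = 2.88 * 0.6137 = 1.7675 m.

1.7675


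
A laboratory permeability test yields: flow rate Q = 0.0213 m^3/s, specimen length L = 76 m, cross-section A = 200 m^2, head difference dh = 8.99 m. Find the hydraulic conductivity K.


From K = Q*L / (A*dh):
Numerator: Q*L = 0.0213 * 76 = 1.6188.
Denominator: A*dh = 200 * 8.99 = 1798.0.
K = 1.6188 / 1798.0 = 0.0009 m/s.

0.0009


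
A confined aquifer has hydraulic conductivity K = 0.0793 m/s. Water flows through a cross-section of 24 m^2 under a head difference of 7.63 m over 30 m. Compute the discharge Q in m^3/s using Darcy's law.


Darcy's law: Q = K * A * i, where i = dh/L.
Hydraulic gradient i = 7.63 / 30 = 0.254333.
Q = 0.0793 * 24 * 0.254333
  = 0.484 m^3/s.

0.484


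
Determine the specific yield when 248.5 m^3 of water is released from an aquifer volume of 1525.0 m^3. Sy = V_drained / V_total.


Specific yield Sy = Volume drained / Total volume.
Sy = 248.5 / 1525.0
   = 0.163.

0.163


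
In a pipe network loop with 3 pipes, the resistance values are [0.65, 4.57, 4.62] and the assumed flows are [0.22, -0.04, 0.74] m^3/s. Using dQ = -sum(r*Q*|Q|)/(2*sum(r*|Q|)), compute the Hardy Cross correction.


Numerator terms (r*Q*|Q|): 0.65*0.22*|0.22| = 0.0315; 4.57*-0.04*|-0.04| = -0.0073; 4.62*0.74*|0.74| = 2.5299.
Sum of numerator = 2.5541.
Denominator terms (r*|Q|): 0.65*|0.22| = 0.143; 4.57*|-0.04| = 0.1828; 4.62*|0.74| = 3.4188.
2 * sum of denominator = 2 * 3.7446 = 7.4892.
dQ = -2.5541 / 7.4892 = -0.341 m^3/s.

-0.341


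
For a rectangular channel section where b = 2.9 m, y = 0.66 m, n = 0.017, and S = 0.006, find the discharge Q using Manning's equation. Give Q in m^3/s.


For a rectangular channel, the cross-sectional area A = b * y = 2.9 * 0.66 = 1.91 m^2.
The wetted perimeter P = b + 2y = 2.9 + 2*0.66 = 4.22 m.
Hydraulic radius R = A/P = 1.91/4.22 = 0.4536 m.
Velocity V = (1/n)*R^(2/3)*S^(1/2) = (1/0.017)*0.4536^(2/3)*0.006^(1/2) = 2.6898 m/s.
Discharge Q = A * V = 1.91 * 2.6898 = 5.148 m^3/s.

5.148


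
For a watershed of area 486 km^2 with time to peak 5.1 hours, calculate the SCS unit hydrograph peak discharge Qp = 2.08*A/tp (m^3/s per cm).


SCS formula: Qp = 2.08 * A / tp.
Qp = 2.08 * 486 / 5.1
   = 1010.88 / 5.1
   = 198.21 m^3/s per cm.

198.21


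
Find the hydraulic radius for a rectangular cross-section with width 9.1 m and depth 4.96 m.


For a rectangular section:
Flow area A = b * y = 9.1 * 4.96 = 45.14 m^2.
Wetted perimeter P = b + 2y = 9.1 + 2*4.96 = 19.02 m.
Hydraulic radius R = A/P = 45.14 / 19.02 = 2.3731 m.

2.3731


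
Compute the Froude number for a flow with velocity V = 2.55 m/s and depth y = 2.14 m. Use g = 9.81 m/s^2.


The Froude number is defined as Fr = V / sqrt(g*y).
g*y = 9.81 * 2.14 = 20.9934.
sqrt(g*y) = sqrt(20.9934) = 4.5819.
Fr = 2.55 / 4.5819 = 0.5565.

0.5565


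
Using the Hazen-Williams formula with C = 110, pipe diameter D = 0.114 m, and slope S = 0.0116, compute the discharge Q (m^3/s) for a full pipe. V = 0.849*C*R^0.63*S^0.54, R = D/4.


For a full circular pipe, R = D/4 = 0.114/4 = 0.0285 m.
V = 0.849 * 110 * 0.0285^0.63 * 0.0116^0.54
  = 0.849 * 110 * 0.106305 * 0.090117
  = 0.8947 m/s.
Pipe area A = pi*D^2/4 = pi*0.114^2/4 = 0.0102 m^2.
Q = A * V = 0.0102 * 0.8947 = 0.0091 m^3/s.

0.0091


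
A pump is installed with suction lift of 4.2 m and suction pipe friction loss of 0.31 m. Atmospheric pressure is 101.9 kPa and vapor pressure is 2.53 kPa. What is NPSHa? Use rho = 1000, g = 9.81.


NPSHa = p_atm/(rho*g) - z_s - hf_s - p_vap/(rho*g).
p_atm/(rho*g) = 101.9*1000 / (1000*9.81) = 10.387 m.
p_vap/(rho*g) = 2.53*1000 / (1000*9.81) = 0.258 m.
NPSHa = 10.387 - 4.2 - 0.31 - 0.258
      = 5.62 m.

5.62


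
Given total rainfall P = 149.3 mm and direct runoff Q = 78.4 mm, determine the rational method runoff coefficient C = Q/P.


The runoff coefficient C = runoff depth / rainfall depth.
C = 78.4 / 149.3
  = 0.5251.

0.5251


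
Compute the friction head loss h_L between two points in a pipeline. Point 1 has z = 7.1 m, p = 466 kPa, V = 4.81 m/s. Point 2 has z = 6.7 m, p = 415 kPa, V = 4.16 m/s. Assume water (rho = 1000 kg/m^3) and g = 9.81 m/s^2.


Total head at each section: H = z + p/(rho*g) + V^2/(2g).
H1 = 7.1 + 466*1000/(1000*9.81) + 4.81^2/(2*9.81)
   = 7.1 + 47.503 + 1.1792
   = 55.782 m.
H2 = 6.7 + 415*1000/(1000*9.81) + 4.16^2/(2*9.81)
   = 6.7 + 42.304 + 0.882
   = 49.886 m.
h_L = H1 - H2 = 55.782 - 49.886 = 5.896 m.

5.896


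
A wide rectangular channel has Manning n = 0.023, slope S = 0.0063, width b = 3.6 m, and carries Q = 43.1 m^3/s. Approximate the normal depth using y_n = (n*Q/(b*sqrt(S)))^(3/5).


We use the wide-channel approximation y_n = (n*Q/(b*sqrt(S)))^(3/5).
sqrt(S) = sqrt(0.0063) = 0.079373.
Numerator: n*Q = 0.023 * 43.1 = 0.9913.
Denominator: b*sqrt(S) = 3.6 * 0.079373 = 0.285743.
arg = 3.4692.
y_n = 3.4692^(3/5) = 2.1093 m.

2.1093


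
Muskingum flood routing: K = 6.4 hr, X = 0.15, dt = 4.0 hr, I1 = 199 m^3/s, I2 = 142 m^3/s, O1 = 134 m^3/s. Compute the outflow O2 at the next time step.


Muskingum coefficients:
denom = 2*K*(1-X) + dt = 2*6.4*(1-0.15) + 4.0 = 14.88.
C0 = (dt - 2*K*X)/denom = (4.0 - 2*6.4*0.15)/14.88 = 0.1398.
C1 = (dt + 2*K*X)/denom = (4.0 + 2*6.4*0.15)/14.88 = 0.3978.
C2 = (2*K*(1-X) - dt)/denom = 0.4624.
O2 = C0*I2 + C1*I1 + C2*O1
   = 0.1398*142 + 0.3978*199 + 0.4624*134
   = 160.98 m^3/s.

160.98


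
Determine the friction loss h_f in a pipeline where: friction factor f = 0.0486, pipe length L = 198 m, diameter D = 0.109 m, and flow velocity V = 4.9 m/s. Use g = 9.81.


Darcy-Weisbach equation: h_f = f * (L/D) * V^2/(2g).
f * L/D = 0.0486 * 198/0.109 = 88.2826.
V^2/(2g) = 4.9^2 / (2*9.81) = 24.01 / 19.62 = 1.2238 m.
h_f = 88.2826 * 1.2238 = 108.036 m.

108.036


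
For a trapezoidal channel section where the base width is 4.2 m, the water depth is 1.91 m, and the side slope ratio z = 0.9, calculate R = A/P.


For a trapezoidal section with side slope z:
A = (b + z*y)*y = (4.2 + 0.9*1.91)*1.91 = 11.305 m^2.
P = b + 2*y*sqrt(1 + z^2) = 4.2 + 2*1.91*sqrt(1 + 0.9^2) = 9.339 m.
R = A/P = 11.305 / 9.339 = 1.2105 m.

1.2105


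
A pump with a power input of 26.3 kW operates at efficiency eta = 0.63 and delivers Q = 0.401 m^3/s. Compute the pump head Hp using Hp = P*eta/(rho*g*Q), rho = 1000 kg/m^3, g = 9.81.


Pump head formula: Hp = P * eta / (rho * g * Q).
Numerator: P * eta = 26.3 * 1000 * 0.63 = 16569.0 W.
Denominator: rho * g * Q = 1000 * 9.81 * 0.401 = 3933.81.
Hp = 16569.0 / 3933.81 = 4.21 m.

4.21


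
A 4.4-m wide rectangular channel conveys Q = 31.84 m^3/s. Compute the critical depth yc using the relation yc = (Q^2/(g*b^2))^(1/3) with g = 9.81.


Using yc = (Q^2 / (g * b^2))^(1/3):
Q^2 = 31.84^2 = 1013.79.
g * b^2 = 9.81 * 4.4^2 = 9.81 * 19.36 = 189.92.
Q^2 / (g*b^2) = 1013.79 / 189.92 = 5.338.
yc = 5.338^(1/3) = 1.7477 m.

1.7477


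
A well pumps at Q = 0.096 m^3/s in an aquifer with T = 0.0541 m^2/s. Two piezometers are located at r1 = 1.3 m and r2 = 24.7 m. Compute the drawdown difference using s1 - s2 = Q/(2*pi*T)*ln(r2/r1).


Thiem equation: s1 - s2 = Q/(2*pi*T) * ln(r2/r1).
ln(r2/r1) = ln(24.7/1.3) = 2.9444.
Q/(2*pi*T) = 0.096 / (2*pi*0.0541) = 0.096 / 0.3399 = 0.2824.
s1 - s2 = 0.2824 * 2.9444 = 0.8316 m.

0.8316


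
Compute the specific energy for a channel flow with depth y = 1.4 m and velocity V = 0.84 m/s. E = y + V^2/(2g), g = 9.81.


Specific energy E = y + V^2/(2g).
Velocity head = V^2/(2g) = 0.84^2 / (2*9.81) = 0.7056 / 19.62 = 0.036 m.
E = 1.4 + 0.036 = 1.436 m.

1.436


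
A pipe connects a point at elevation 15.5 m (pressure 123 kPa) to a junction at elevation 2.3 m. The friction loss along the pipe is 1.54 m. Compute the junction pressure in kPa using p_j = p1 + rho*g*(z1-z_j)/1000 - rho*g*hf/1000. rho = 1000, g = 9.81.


Junction pressure: p_j = p1 + rho*g*(z1 - z_j)/1000 - rho*g*hf/1000.
Elevation term = 1000*9.81*(15.5 - 2.3)/1000 = 129.492 kPa.
Friction term = 1000*9.81*1.54/1000 = 15.107 kPa.
p_j = 123 + 129.492 - 15.107 = 237.38 kPa.

237.38


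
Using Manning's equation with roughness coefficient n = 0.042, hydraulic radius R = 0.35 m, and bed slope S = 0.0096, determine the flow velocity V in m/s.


Manning's equation gives V = (1/n) * R^(2/3) * S^(1/2).
First, compute R^(2/3) = 0.35^(2/3) = 0.4966.
Next, S^(1/2) = 0.0096^(1/2) = 0.09798.
Then 1/n = 1/0.042 = 23.81.
V = 23.81 * 0.4966 * 0.09798 = 1.1586 m/s.

1.1586


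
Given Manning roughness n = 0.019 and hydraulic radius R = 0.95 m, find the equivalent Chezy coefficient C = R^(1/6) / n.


The Chezy coefficient relates to Manning's n through C = R^(1/6) / n.
R^(1/6) = 0.95^(1/6) = 0.991488.
C = 0.991488 / 0.019 = 52.18 m^(1/2)/s.

52.18


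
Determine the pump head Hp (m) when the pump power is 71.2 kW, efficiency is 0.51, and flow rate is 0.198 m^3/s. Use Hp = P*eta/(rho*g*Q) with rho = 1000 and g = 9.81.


Pump head formula: Hp = P * eta / (rho * g * Q).
Numerator: P * eta = 71.2 * 1000 * 0.51 = 36312.0 W.
Denominator: rho * g * Q = 1000 * 9.81 * 0.198 = 1942.38.
Hp = 36312.0 / 1942.38 = 18.69 m.

18.69


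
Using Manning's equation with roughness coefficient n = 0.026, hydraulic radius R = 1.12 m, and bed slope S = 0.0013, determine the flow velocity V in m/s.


Manning's equation gives V = (1/n) * R^(2/3) * S^(1/2).
First, compute R^(2/3) = 1.12^(2/3) = 1.0785.
Next, S^(1/2) = 0.0013^(1/2) = 0.036056.
Then 1/n = 1/0.026 = 38.46.
V = 38.46 * 1.0785 * 0.036056 = 1.4956 m/s.

1.4956


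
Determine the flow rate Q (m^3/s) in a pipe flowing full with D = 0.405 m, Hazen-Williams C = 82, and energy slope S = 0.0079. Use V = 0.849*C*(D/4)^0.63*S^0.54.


For a full circular pipe, R = D/4 = 0.405/4 = 0.1013 m.
V = 0.849 * 82 * 0.1013^0.63 * 0.0079^0.54
  = 0.849 * 82 * 0.236265 * 0.073235
  = 1.2046 m/s.
Pipe area A = pi*D^2/4 = pi*0.405^2/4 = 0.1288 m^2.
Q = A * V = 0.1288 * 1.2046 = 0.1552 m^3/s.

0.1552


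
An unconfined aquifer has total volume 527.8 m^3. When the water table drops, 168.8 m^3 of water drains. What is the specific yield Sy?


Specific yield Sy = Volume drained / Total volume.
Sy = 168.8 / 527.8
   = 0.3198.

0.3198


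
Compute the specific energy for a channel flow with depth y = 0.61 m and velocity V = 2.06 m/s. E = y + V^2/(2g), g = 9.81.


Specific energy E = y + V^2/(2g).
Velocity head = V^2/(2g) = 2.06^2 / (2*9.81) = 4.2436 / 19.62 = 0.2163 m.
E = 0.61 + 0.2163 = 0.8263 m.

0.8263


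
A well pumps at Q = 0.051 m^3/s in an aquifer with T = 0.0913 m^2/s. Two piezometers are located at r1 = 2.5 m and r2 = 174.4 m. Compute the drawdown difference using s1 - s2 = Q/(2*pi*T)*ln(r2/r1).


Thiem equation: s1 - s2 = Q/(2*pi*T) * ln(r2/r1).
ln(r2/r1) = ln(174.4/2.5) = 4.2451.
Q/(2*pi*T) = 0.051 / (2*pi*0.0913) = 0.051 / 0.5737 = 0.0889.
s1 - s2 = 0.0889 * 4.2451 = 0.3774 m.

0.3774


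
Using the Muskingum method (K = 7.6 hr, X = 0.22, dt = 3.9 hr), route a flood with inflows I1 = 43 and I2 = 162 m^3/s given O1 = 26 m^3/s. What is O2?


Muskingum coefficients:
denom = 2*K*(1-X) + dt = 2*7.6*(1-0.22) + 3.9 = 15.756.
C0 = (dt - 2*K*X)/denom = (3.9 - 2*7.6*0.22)/15.756 = 0.0353.
C1 = (dt + 2*K*X)/denom = (3.9 + 2*7.6*0.22)/15.756 = 0.4598.
C2 = (2*K*(1-X) - dt)/denom = 0.505.
O2 = C0*I2 + C1*I1 + C2*O1
   = 0.0353*162 + 0.4598*43 + 0.505*26
   = 38.62 m^3/s.

38.62


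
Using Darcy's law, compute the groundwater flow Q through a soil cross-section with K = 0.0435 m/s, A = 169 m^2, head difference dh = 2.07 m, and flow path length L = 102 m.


Darcy's law: Q = K * A * i, where i = dh/L.
Hydraulic gradient i = 2.07 / 102 = 0.020294.
Q = 0.0435 * 169 * 0.020294
  = 0.1492 m^3/s.

0.1492


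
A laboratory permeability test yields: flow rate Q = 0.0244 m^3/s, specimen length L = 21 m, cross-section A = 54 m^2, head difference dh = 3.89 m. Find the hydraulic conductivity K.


From K = Q*L / (A*dh):
Numerator: Q*L = 0.0244 * 21 = 0.5124.
Denominator: A*dh = 54 * 3.89 = 210.06.
K = 0.5124 / 210.06 = 0.002439 m/s.

0.002439


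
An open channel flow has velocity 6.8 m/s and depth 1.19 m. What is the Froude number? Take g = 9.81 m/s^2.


The Froude number is defined as Fr = V / sqrt(g*y).
g*y = 9.81 * 1.19 = 11.6739.
sqrt(g*y) = sqrt(11.6739) = 3.4167.
Fr = 6.8 / 3.4167 = 1.9902.

1.9902


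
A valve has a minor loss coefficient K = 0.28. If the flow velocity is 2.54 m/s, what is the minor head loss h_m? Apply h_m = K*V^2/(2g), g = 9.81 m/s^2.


Minor loss formula: h_m = K * V^2/(2g).
V^2 = 2.54^2 = 6.4516.
V^2/(2g) = 6.4516 / 19.62 = 0.3288 m.
h_m = 0.28 * 0.3288 = 0.0921 m.

0.0921


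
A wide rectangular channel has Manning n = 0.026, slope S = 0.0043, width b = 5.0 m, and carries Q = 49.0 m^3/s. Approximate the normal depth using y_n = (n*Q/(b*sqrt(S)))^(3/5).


We use the wide-channel approximation y_n = (n*Q/(b*sqrt(S)))^(3/5).
sqrt(S) = sqrt(0.0043) = 0.065574.
Numerator: n*Q = 0.026 * 49.0 = 1.274.
Denominator: b*sqrt(S) = 5.0 * 0.065574 = 0.32787.
arg = 3.8857.
y_n = 3.8857^(3/5) = 2.2578 m.

2.2578


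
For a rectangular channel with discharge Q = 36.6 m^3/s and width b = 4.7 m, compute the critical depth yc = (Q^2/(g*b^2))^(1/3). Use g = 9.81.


Using yc = (Q^2 / (g * b^2))^(1/3):
Q^2 = 36.6^2 = 1339.56.
g * b^2 = 9.81 * 4.7^2 = 9.81 * 22.09 = 216.7.
Q^2 / (g*b^2) = 1339.56 / 216.7 = 6.1816.
yc = 6.1816^(1/3) = 1.8353 m.

1.8353


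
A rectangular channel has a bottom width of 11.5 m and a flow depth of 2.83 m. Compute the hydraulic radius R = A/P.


For a rectangular section:
Flow area A = b * y = 11.5 * 2.83 = 32.55 m^2.
Wetted perimeter P = b + 2y = 11.5 + 2*2.83 = 17.16 m.
Hydraulic radius R = A/P = 32.55 / 17.16 = 1.8966 m.

1.8966


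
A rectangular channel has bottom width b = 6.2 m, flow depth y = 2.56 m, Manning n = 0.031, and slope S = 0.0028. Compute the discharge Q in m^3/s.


For a rectangular channel, the cross-sectional area A = b * y = 6.2 * 2.56 = 15.87 m^2.
The wetted perimeter P = b + 2y = 6.2 + 2*2.56 = 11.32 m.
Hydraulic radius R = A/P = 15.87/11.32 = 1.4021 m.
Velocity V = (1/n)*R^(2/3)*S^(1/2) = (1/0.031)*1.4021^(2/3)*0.0028^(1/2) = 2.1383 m/s.
Discharge Q = A * V = 15.87 * 2.1383 = 33.94 m^3/s.

33.94


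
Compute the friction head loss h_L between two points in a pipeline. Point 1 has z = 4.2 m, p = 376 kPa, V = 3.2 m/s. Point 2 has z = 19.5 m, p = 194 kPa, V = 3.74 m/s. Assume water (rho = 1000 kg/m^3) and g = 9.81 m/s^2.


Total head at each section: H = z + p/(rho*g) + V^2/(2g).
H1 = 4.2 + 376*1000/(1000*9.81) + 3.2^2/(2*9.81)
   = 4.2 + 38.328 + 0.5219
   = 43.05 m.
H2 = 19.5 + 194*1000/(1000*9.81) + 3.74^2/(2*9.81)
   = 19.5 + 19.776 + 0.7129
   = 39.989 m.
h_L = H1 - H2 = 43.05 - 39.989 = 3.061 m.

3.061


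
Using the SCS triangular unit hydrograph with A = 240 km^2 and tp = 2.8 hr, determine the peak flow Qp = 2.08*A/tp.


SCS formula: Qp = 2.08 * A / tp.
Qp = 2.08 * 240 / 2.8
   = 499.2 / 2.8
   = 178.29 m^3/s per cm.

178.29


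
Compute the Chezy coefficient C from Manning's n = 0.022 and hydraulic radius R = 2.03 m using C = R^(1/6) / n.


The Chezy coefficient relates to Manning's n through C = R^(1/6) / n.
R^(1/6) = 2.03^(1/6) = 1.125251.
C = 1.125251 / 0.022 = 51.15 m^(1/2)/s.

51.15


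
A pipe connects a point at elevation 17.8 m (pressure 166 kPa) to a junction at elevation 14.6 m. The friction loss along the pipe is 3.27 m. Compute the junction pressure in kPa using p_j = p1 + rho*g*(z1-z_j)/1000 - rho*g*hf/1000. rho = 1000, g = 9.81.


Junction pressure: p_j = p1 + rho*g*(z1 - z_j)/1000 - rho*g*hf/1000.
Elevation term = 1000*9.81*(17.8 - 14.6)/1000 = 31.392 kPa.
Friction term = 1000*9.81*3.27/1000 = 32.079 kPa.
p_j = 166 + 31.392 - 32.079 = 165.31 kPa.

165.31


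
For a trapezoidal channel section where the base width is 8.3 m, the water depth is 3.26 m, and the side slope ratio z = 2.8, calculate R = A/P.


For a trapezoidal section with side slope z:
A = (b + z*y)*y = (8.3 + 2.8*3.26)*3.26 = 56.815 m^2.
P = b + 2*y*sqrt(1 + z^2) = 8.3 + 2*3.26*sqrt(1 + 2.8^2) = 27.685 m.
R = A/P = 56.815 / 27.685 = 2.0522 m.

2.0522


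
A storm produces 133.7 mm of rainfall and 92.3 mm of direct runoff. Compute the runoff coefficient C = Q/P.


The runoff coefficient C = runoff depth / rainfall depth.
C = 92.3 / 133.7
  = 0.6904.

0.6904


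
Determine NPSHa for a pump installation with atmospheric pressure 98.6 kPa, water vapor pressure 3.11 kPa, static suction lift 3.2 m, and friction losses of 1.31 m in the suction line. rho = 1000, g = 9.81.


NPSHa = p_atm/(rho*g) - z_s - hf_s - p_vap/(rho*g).
p_atm/(rho*g) = 98.6*1000 / (1000*9.81) = 10.051 m.
p_vap/(rho*g) = 3.11*1000 / (1000*9.81) = 0.317 m.
NPSHa = 10.051 - 3.2 - 1.31 - 0.317
      = 5.22 m.

5.22


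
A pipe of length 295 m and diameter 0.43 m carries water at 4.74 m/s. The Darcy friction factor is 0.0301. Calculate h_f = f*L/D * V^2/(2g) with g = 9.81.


Darcy-Weisbach equation: h_f = f * (L/D) * V^2/(2g).
f * L/D = 0.0301 * 295/0.43 = 20.65.
V^2/(2g) = 4.74^2 / (2*9.81) = 22.4676 / 19.62 = 1.1451 m.
h_f = 20.65 * 1.1451 = 23.647 m.

23.647


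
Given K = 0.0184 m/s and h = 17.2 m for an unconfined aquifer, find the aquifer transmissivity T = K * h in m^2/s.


Transmissivity is defined as T = K * h.
T = 0.0184 * 17.2
  = 0.3165 m^2/s.

0.3165


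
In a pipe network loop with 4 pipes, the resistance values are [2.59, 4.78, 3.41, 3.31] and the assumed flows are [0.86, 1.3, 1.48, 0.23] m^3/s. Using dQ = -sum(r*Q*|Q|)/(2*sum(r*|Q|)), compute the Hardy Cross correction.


Numerator terms (r*Q*|Q|): 2.59*0.86*|0.86| = 1.9156; 4.78*1.3*|1.3| = 8.0782; 3.41*1.48*|1.48| = 7.4693; 3.31*0.23*|0.23| = 0.1751.
Sum of numerator = 17.6381.
Denominator terms (r*|Q|): 2.59*|0.86| = 2.2274; 4.78*|1.3| = 6.214; 3.41*|1.48| = 5.0468; 3.31*|0.23| = 0.7613.
2 * sum of denominator = 2 * 14.2495 = 28.499.
dQ = -17.6381 / 28.499 = -0.6189 m^3/s.

-0.6189


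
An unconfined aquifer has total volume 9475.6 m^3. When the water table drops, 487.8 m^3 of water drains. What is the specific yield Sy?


Specific yield Sy = Volume drained / Total volume.
Sy = 487.8 / 9475.6
   = 0.0515.

0.0515


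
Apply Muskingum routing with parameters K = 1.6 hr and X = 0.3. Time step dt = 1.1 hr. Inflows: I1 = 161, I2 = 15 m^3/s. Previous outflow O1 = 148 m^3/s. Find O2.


Muskingum coefficients:
denom = 2*K*(1-X) + dt = 2*1.6*(1-0.3) + 1.1 = 3.34.
C0 = (dt - 2*K*X)/denom = (1.1 - 2*1.6*0.3)/3.34 = 0.0419.
C1 = (dt + 2*K*X)/denom = (1.1 + 2*1.6*0.3)/3.34 = 0.6168.
C2 = (2*K*(1-X) - dt)/denom = 0.3413.
O2 = C0*I2 + C1*I1 + C2*O1
   = 0.0419*15 + 0.6168*161 + 0.3413*148
   = 150.44 m^3/s.

150.44


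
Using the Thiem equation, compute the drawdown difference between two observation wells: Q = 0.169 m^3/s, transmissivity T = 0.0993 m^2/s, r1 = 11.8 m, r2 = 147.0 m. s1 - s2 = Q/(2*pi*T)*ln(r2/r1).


Thiem equation: s1 - s2 = Q/(2*pi*T) * ln(r2/r1).
ln(r2/r1) = ln(147.0/11.8) = 2.5223.
Q/(2*pi*T) = 0.169 / (2*pi*0.0993) = 0.169 / 0.6239 = 0.2709.
s1 - s2 = 0.2709 * 2.5223 = 0.6832 m.

0.6832
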